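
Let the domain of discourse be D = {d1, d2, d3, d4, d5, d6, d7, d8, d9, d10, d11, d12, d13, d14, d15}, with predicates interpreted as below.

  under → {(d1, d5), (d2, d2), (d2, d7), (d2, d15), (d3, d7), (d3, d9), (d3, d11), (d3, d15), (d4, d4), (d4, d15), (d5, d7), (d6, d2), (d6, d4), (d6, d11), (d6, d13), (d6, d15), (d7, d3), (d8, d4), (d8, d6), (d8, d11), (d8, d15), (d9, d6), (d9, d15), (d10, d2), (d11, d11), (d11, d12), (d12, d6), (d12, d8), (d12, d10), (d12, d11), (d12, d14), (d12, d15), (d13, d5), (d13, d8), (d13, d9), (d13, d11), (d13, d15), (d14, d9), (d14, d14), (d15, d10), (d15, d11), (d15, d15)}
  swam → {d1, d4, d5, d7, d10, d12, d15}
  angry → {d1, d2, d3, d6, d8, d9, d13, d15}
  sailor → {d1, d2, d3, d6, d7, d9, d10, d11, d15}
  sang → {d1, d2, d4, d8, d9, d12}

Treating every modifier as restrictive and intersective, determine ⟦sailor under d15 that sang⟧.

⟦under d15⟧ = {x : ⟨x, d15⟩ ∈ ⟦under⟧} = {d2, d3, d4, d6, d8, d9, d12, d13, d15}
⟦that sang⟧ = ⟦sang⟧ = {d1, d2, d4, d8, d9, d12}
⟦sailor⟧ = {d1, d2, d3, d6, d7, d9, d10, d11, d15}
… ∩ ⟦under d15⟧ = {d1, d2, d3, d6, d7, d9, d10, d11, d15} ∩ {d2, d3, d4, d6, d8, d9, d12, d13, d15} = {d2, d3, d6, d9, d15}
… ∩ ⟦that sang⟧ = {d2, d3, d6, d9, d15} ∩ {d1, d2, d4, d8, d9, d12} = {d2, d9}
So ⟦sailor under d15 that sang⟧ = {d2, d9}.

{d2, d9}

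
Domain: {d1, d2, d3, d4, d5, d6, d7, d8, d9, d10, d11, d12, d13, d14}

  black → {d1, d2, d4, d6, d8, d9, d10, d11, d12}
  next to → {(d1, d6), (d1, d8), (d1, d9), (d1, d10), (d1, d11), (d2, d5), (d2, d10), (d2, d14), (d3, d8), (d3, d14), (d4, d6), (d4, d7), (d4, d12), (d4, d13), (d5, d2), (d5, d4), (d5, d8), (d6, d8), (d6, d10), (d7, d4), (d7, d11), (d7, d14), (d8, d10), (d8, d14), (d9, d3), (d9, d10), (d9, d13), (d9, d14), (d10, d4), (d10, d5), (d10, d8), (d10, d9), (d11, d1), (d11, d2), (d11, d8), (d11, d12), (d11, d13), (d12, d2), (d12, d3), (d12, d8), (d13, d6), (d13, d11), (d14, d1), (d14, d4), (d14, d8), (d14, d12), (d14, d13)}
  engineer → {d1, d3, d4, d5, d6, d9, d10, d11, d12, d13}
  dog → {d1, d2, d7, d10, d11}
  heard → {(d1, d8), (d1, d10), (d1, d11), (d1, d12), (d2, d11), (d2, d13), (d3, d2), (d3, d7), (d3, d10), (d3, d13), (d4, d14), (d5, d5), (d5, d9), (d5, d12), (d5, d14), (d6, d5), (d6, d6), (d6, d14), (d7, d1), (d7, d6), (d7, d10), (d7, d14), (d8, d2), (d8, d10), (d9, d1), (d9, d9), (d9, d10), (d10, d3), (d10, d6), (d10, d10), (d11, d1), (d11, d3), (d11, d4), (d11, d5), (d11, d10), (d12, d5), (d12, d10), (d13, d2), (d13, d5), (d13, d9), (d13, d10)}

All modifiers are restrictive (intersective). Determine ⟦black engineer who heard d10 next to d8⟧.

⟦who heard d10⟧ = {x : ⟨x, d10⟩ ∈ ⟦heard⟧} = {d1, d3, d7, d8, d9, d10, d11, d12, d13}
⟦next to d8⟧ = {x : ⟨x, d8⟩ ∈ ⟦next to⟧} = {d1, d3, d5, d6, d10, d11, d12, d14}
⟦engineer⟧ = {d1, d3, d4, d5, d6, d9, d10, d11, d12, d13}
… ∩ ⟦who heard d10⟧ = {d1, d3, d4, d5, d6, d9, d10, d11, d12, d13} ∩ {d1, d3, d7, d8, d9, d10, d11, d12, d13} = {d1, d3, d9, d10, d11, d12, d13}
… ∩ ⟦next to d8⟧ = {d1, d3, d9, d10, d11, d12, d13} ∩ {d1, d3, d5, d6, d10, d11, d12, d14} = {d1, d3, d10, d11, d12}
… ∩ ⟦black⟧ = {d1, d3, d10, d11, d12} ∩ {d1, d2, d4, d6, d8, d9, d10, d11, d12} = {d1, d10, d11, d12}
So ⟦black engineer who heard d10 next to d8⟧ = {d1, d10, d11, d12}.

{d1, d10, d11, d12}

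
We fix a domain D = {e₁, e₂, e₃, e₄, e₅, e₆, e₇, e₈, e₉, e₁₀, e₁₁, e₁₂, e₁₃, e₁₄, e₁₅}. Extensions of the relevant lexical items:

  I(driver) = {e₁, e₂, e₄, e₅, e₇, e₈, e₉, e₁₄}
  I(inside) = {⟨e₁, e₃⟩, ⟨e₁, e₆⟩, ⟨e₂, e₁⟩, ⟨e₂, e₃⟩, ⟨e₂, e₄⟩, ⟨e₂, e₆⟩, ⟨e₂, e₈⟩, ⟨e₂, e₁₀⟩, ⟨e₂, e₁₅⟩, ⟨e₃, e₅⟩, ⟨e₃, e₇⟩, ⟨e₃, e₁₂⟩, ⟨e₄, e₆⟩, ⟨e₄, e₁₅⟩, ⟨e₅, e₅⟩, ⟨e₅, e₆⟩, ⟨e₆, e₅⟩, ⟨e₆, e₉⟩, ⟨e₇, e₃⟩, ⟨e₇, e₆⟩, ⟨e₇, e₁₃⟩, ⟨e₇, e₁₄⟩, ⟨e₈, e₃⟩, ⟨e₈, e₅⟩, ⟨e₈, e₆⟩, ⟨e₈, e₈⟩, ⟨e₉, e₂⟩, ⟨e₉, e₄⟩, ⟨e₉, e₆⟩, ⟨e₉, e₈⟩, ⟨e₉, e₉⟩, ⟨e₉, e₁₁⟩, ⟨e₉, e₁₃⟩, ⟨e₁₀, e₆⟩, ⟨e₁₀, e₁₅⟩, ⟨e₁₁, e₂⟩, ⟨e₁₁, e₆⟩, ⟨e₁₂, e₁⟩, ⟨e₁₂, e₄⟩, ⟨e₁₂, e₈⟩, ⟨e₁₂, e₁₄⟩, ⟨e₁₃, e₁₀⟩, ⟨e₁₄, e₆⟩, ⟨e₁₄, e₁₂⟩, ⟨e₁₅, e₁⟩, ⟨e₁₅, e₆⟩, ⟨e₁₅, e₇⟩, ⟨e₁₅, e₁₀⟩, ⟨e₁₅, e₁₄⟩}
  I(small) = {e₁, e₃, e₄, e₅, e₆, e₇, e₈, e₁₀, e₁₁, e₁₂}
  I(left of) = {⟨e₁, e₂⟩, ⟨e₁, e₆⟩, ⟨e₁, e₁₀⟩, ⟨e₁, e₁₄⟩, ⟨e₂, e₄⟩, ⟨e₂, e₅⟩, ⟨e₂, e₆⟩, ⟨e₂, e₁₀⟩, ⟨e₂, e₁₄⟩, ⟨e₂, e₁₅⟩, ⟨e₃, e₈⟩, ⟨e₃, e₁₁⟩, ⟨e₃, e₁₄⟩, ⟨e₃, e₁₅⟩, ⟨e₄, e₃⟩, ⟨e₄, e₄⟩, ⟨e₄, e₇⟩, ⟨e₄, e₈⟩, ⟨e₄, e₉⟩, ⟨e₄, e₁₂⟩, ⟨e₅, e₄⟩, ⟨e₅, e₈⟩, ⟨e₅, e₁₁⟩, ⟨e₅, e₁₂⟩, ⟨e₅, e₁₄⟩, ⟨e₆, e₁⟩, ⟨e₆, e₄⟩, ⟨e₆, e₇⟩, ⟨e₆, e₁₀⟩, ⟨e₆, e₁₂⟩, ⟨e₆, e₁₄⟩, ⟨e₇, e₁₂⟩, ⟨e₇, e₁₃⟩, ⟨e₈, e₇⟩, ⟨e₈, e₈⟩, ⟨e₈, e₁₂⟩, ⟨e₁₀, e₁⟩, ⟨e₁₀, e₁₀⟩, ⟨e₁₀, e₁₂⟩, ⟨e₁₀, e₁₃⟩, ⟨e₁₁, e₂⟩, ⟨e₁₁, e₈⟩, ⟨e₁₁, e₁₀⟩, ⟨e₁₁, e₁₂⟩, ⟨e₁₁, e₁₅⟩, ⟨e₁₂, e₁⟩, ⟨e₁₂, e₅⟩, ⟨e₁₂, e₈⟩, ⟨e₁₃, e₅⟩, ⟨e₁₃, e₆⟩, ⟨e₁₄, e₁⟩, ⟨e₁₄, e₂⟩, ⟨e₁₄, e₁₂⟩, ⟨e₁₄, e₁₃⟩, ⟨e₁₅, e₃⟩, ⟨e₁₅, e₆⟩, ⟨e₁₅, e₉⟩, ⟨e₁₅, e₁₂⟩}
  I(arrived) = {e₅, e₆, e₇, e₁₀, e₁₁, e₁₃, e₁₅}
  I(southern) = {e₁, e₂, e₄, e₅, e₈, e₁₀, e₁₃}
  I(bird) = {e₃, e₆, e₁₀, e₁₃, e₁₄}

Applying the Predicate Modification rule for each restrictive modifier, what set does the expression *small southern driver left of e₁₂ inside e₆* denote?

⟦left of e₁₂⟧ = {x : ⟨x, e₁₂⟩ ∈ ⟦left of⟧} = {e₄, e₅, e₆, e₇, e₈, e₁₀, e₁₁, e₁₄, e₁₅}
⟦inside e₆⟧ = {x : ⟨x, e₆⟩ ∈ ⟦inside⟧} = {e₁, e₂, e₄, e₅, e₇, e₈, e₉, e₁₀, e₁₁, e₁₄, e₁₅}
⟦driver⟧ = {e₁, e₂, e₄, e₅, e₇, e₈, e₉, e₁₄}
… ∩ ⟦left of e₁₂⟧ = {e₁, e₂, e₄, e₅, e₇, e₈, e₉, e₁₄} ∩ {e₄, e₅, e₆, e₇, e₈, e₁₀, e₁₁, e₁₄, e₁₅} = {e₄, e₅, e₇, e₈, e₁₄}
… ∩ ⟦inside e₆⟧ = {e₄, e₅, e₇, e₈, e₁₄} ∩ {e₁, e₂, e₄, e₅, e₇, e₈, e₉, e₁₀, e₁₁, e₁₄, e₁₅} = {e₄, e₅, e₇, e₈, e₁₄}
… ∩ ⟦small⟧ = {e₄, e₅, e₇, e₈, e₁₄} ∩ {e₁, e₃, e₄, e₅, e₆, e₇, e₈, e₁₀, e₁₁, e₁₂} = {e₄, e₅, e₇, e₈}
… ∩ ⟦southern⟧ = {e₄, e₅, e₇, e₈} ∩ {e₁, e₂, e₄, e₅, e₈, e₁₀, e₁₃} = {e₄, e₅, e₈}
So ⟦small southern driver left of e₁₂ inside e₆⟧ = {e₄, e₅, e₈}.

{e₄, e₅, e₈}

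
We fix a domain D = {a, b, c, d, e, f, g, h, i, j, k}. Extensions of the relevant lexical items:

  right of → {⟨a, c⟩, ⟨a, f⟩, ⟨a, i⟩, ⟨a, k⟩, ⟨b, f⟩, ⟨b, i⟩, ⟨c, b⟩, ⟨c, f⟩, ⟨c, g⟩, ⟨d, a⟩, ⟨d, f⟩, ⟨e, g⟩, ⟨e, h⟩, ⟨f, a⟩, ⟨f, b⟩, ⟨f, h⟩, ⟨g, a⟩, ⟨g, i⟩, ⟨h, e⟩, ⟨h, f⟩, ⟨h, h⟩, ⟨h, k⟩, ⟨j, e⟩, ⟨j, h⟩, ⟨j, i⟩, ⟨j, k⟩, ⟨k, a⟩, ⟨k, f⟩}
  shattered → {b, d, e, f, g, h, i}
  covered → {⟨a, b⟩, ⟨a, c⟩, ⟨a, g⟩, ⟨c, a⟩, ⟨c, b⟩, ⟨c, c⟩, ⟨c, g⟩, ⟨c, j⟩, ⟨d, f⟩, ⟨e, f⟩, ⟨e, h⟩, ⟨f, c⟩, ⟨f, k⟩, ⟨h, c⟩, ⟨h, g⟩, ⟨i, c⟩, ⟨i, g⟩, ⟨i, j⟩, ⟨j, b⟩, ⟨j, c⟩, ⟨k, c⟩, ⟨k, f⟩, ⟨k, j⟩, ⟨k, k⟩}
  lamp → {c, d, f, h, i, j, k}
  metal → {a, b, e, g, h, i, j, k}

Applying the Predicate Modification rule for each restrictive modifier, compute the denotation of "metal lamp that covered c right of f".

⟦that covered c⟧ = {x : ⟨x, c⟩ ∈ ⟦covered⟧} = {a, c, f, h, i, j, k}
⟦right of f⟧ = {x : ⟨x, f⟩ ∈ ⟦right of⟧} = {a, b, c, d, h, k}
⟦lamp⟧ = {c, d, f, h, i, j, k}
… ∩ ⟦that covered c⟧ = {c, d, f, h, i, j, k} ∩ {a, c, f, h, i, j, k} = {c, f, h, i, j, k}
… ∩ ⟦right of f⟧ = {c, f, h, i, j, k} ∩ {a, b, c, d, h, k} = {c, h, k}
… ∩ ⟦metal⟧ = {c, h, k} ∩ {a, b, e, g, h, i, j, k} = {h, k}
So ⟦metal lamp that covered c right of f⟧ = {h, k}.

{h, k}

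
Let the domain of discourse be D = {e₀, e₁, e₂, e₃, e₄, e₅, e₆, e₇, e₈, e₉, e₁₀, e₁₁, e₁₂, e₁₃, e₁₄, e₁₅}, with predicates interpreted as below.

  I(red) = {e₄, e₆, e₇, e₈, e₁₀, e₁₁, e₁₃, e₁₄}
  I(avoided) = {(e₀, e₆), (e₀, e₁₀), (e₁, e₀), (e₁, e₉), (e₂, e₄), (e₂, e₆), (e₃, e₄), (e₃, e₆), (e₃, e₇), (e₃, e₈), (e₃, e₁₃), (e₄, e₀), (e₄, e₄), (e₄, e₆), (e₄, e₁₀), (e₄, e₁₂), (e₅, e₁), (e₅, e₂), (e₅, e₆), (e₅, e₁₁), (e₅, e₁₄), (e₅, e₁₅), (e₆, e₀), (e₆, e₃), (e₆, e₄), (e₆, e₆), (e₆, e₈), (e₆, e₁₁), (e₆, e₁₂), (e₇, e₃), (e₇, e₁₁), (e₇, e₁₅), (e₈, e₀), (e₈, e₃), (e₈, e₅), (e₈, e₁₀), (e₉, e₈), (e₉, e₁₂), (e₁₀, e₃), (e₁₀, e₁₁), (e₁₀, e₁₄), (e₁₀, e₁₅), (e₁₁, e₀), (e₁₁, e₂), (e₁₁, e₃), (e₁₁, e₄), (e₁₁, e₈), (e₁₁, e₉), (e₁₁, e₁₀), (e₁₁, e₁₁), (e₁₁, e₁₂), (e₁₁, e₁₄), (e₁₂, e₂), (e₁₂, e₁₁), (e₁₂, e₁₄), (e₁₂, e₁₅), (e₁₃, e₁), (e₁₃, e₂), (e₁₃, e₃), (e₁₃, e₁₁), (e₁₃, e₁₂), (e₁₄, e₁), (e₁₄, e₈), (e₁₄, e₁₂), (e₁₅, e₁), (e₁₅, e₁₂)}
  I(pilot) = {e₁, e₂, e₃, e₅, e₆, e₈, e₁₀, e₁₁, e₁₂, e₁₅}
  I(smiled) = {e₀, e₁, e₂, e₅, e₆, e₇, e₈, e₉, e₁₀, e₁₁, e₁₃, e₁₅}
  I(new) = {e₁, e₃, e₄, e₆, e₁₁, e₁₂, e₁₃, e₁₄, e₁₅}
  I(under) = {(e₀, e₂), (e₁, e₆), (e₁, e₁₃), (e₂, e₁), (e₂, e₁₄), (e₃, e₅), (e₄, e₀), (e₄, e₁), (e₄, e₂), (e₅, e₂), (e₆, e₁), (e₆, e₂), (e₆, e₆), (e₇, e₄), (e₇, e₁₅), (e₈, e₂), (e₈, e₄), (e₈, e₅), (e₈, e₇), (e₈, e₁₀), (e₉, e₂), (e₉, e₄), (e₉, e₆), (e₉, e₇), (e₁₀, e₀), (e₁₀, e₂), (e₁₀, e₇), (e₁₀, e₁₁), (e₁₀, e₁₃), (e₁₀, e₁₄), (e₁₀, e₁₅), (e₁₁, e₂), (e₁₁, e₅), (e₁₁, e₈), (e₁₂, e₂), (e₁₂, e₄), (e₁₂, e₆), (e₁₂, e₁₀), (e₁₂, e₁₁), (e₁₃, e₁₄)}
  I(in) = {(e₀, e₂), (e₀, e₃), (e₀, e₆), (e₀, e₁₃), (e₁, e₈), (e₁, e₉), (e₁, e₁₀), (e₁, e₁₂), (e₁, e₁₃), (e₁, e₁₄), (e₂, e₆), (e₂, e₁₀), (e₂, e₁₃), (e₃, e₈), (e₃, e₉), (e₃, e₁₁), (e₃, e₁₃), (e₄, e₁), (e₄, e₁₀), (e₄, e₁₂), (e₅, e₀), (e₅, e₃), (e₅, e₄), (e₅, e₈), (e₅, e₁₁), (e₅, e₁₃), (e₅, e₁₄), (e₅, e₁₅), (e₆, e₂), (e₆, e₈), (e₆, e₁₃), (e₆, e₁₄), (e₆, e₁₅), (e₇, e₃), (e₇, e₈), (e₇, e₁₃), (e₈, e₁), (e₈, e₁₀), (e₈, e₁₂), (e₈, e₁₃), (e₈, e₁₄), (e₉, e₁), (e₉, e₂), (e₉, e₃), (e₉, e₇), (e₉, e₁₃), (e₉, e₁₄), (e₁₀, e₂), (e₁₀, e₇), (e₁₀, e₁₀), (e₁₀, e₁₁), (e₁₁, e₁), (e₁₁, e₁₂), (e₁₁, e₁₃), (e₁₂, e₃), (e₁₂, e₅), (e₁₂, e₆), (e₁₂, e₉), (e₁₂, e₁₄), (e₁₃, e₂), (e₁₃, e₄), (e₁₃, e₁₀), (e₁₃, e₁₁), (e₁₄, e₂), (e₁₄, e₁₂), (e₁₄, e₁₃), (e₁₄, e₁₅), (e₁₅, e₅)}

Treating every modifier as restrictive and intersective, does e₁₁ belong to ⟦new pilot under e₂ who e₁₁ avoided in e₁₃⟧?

yes

⟦under e₂⟧ = {x : ⟨x, e₂⟩ ∈ ⟦under⟧} = {e₀, e₄, e₅, e₆, e₈, e₉, e₁₀, e₁₁, e₁₂}
⟦who e₁₁ avoided⟧ = {x : ⟨e₁₁, x⟩ ∈ ⟦avoided⟧} = {e₀, e₂, e₃, e₄, e₈, e₉, e₁₀, e₁₁, e₁₂, e₁₄}
⟦in e₁₃⟧ = {x : ⟨x, e₁₃⟩ ∈ ⟦in⟧} = {e₀, e₁, e₂, e₃, e₅, e₆, e₇, e₈, e₉, e₁₁, e₁₄}
⟦pilot⟧ = {e₁, e₂, e₃, e₅, e₆, e₈, e₁₀, e₁₁, e₁₂, e₁₅}
… ∩ ⟦under e₂⟧ = {e₁, e₂, e₃, e₅, e₆, e₈, e₁₀, e₁₁, e₁₂, e₁₅} ∩ {e₀, e₄, e₅, e₆, e₈, e₉, e₁₀, e₁₁, e₁₂} = {e₅, e₆, e₈, e₁₀, e₁₁, e₁₂}
… ∩ ⟦who e₁₁ avoided⟧ = {e₅, e₆, e₈, e₁₀, e₁₁, e₁₂} ∩ {e₀, e₂, e₃, e₄, e₈, e₉, e₁₀, e₁₁, e₁₂, e₁₄} = {e₈, e₁₀, e₁₁, e₁₂}
… ∩ ⟦in e₁₃⟧ = {e₈, e₁₀, e₁₁, e₁₂} ∩ {e₀, e₁, e₂, e₃, e₅, e₆, e₇, e₈, e₉, e₁₁, e₁₄} = {e₈, e₁₁}
… ∩ ⟦new⟧ = {e₈, e₁₁} ∩ {e₁, e₃, e₄, e₆, e₁₁, e₁₂, e₁₃, e₁₄, e₁₅} = {e₁₁}
⟦new pilot under e₂ who e₁₁ avoided in e₁₃⟧ = {e₁₁}; e₁₁ ∈ this set.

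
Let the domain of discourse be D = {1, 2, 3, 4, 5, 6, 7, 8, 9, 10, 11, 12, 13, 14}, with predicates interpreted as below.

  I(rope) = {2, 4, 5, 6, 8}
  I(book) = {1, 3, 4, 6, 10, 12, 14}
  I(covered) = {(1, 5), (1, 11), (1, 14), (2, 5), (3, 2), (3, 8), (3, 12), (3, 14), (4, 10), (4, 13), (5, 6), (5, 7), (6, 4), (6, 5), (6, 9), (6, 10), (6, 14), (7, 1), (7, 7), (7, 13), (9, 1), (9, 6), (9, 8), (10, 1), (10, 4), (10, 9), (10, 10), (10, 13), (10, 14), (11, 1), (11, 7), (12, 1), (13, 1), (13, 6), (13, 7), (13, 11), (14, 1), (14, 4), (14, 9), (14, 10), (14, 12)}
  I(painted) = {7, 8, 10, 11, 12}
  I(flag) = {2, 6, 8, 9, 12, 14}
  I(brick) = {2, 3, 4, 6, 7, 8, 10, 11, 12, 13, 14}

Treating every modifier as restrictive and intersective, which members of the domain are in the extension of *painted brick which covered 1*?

{7, 10, 11, 12}

⟦which covered 1⟧ = {x : ⟨x, 1⟩ ∈ ⟦covered⟧} = {7, 9, 10, 11, 12, 13, 14}
⟦brick⟧ = {2, 3, 4, 6, 7, 8, 10, 11, 12, 13, 14}
… ∩ ⟦which covered 1⟧ = {2, 3, 4, 6, 7, 8, 10, 11, 12, 13, 14} ∩ {7, 9, 10, 11, 12, 13, 14} = {7, 10, 11, 12, 13, 14}
… ∩ ⟦painted⟧ = {7, 10, 11, 12, 13, 14} ∩ {7, 8, 10, 11, 12} = {7, 10, 11, 12}
So ⟦painted brick which covered 1⟧ = {7, 10, 11, 12}.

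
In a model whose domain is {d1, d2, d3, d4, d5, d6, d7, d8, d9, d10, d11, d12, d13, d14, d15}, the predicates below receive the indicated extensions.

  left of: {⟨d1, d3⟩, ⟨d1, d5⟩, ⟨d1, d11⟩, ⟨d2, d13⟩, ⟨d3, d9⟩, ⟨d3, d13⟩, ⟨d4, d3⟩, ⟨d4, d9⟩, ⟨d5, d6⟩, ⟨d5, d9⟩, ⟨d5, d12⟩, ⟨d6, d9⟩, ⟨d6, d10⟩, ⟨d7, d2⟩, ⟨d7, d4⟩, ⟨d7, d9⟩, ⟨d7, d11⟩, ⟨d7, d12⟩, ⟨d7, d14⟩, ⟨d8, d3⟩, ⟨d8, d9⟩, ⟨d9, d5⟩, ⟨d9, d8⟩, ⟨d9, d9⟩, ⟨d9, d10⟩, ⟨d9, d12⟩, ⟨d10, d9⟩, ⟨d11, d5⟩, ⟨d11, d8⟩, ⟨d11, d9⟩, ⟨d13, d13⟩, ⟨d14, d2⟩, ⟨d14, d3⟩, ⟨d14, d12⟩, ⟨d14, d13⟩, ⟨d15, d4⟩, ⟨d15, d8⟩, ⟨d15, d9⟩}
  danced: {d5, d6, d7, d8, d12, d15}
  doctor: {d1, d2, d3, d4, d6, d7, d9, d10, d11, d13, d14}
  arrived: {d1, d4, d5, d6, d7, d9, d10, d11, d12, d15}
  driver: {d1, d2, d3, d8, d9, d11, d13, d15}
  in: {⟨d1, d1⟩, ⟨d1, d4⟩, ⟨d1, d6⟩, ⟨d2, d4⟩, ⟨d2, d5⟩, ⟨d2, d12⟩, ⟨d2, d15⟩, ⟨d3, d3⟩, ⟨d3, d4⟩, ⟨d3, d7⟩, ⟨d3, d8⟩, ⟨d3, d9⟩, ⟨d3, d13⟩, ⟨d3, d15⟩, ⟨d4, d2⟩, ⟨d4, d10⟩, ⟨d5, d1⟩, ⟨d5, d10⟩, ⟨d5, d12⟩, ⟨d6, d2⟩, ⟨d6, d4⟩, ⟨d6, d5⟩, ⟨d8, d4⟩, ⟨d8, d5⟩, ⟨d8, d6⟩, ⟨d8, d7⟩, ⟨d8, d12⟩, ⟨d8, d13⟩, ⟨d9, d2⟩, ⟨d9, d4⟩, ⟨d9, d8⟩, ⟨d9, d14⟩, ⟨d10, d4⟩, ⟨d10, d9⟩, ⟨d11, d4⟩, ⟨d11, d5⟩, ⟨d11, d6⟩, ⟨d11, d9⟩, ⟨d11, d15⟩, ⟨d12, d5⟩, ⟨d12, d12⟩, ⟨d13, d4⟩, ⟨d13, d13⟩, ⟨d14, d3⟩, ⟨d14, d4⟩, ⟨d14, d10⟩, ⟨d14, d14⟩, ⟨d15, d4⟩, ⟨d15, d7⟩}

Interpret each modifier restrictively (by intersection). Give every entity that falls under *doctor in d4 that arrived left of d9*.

{d6, d9, d10, d11}

⟦in d4⟧ = {x : ⟨x, d4⟩ ∈ ⟦in⟧} = {d1, d2, d3, d6, d8, d9, d10, d11, d13, d14, d15}
⟦that arrived⟧ = ⟦arrived⟧ = {d1, d4, d5, d6, d7, d9, d10, d11, d12, d15}
⟦left of d9⟧ = {x : ⟨x, d9⟩ ∈ ⟦left of⟧} = {d3, d4, d5, d6, d7, d8, d9, d10, d11, d15}
⟦doctor⟧ = {d1, d2, d3, d4, d6, d7, d9, d10, d11, d13, d14}
… ∩ ⟦in d4⟧ = {d1, d2, d3, d4, d6, d7, d9, d10, d11, d13, d14} ∩ {d1, d2, d3, d6, d8, d9, d10, d11, d13, d14, d15} = {d1, d2, d3, d6, d9, d10, d11, d13, d14}
… ∩ ⟦that arrived⟧ = {d1, d2, d3, d6, d9, d10, d11, d13, d14} ∩ {d1, d4, d5, d6, d7, d9, d10, d11, d12, d15} = {d1, d6, d9, d10, d11}
… ∩ ⟦left of d9⟧ = {d1, d6, d9, d10, d11} ∩ {d3, d4, d5, d6, d7, d8, d9, d10, d11, d15} = {d6, d9, d10, d11}
So ⟦doctor in d4 that arrived left of d9⟧ = {d6, d9, d10, d11}.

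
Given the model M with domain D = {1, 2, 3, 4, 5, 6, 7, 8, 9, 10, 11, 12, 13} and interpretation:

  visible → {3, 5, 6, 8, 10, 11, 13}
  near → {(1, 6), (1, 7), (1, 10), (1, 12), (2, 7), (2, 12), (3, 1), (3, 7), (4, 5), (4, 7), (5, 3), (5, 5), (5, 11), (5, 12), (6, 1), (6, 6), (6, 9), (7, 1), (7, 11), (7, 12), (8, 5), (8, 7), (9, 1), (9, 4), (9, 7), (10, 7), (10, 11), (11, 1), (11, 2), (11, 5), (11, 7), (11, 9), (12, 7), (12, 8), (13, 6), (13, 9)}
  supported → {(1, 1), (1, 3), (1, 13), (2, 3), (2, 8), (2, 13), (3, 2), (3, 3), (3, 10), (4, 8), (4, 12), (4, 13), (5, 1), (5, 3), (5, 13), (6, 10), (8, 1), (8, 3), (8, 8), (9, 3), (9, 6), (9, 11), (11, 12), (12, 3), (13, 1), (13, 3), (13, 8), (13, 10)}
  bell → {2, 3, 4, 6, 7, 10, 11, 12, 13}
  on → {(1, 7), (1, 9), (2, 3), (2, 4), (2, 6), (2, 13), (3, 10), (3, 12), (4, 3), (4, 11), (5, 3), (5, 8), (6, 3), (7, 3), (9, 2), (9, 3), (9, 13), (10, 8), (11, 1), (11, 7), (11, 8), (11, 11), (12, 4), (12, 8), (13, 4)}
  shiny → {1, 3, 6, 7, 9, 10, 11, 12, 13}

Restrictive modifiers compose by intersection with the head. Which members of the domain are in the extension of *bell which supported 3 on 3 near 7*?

{2}

⟦which supported 3⟧ = {x : ⟨x, 3⟩ ∈ ⟦supported⟧} = {1, 2, 3, 5, 8, 9, 12, 13}
⟦on 3⟧ = {x : ⟨x, 3⟩ ∈ ⟦on⟧} = {2, 4, 5, 6, 7, 9}
⟦near 7⟧ = {x : ⟨x, 7⟩ ∈ ⟦near⟧} = {1, 2, 3, 4, 8, 9, 10, 11, 12}
⟦bell⟧ = {2, 3, 4, 6, 7, 10, 11, 12, 13}
… ∩ ⟦which supported 3⟧ = {2, 3, 4, 6, 7, 10, 11, 12, 13} ∩ {1, 2, 3, 5, 8, 9, 12, 13} = {2, 3, 12, 13}
… ∩ ⟦on 3⟧ = {2, 3, 12, 13} ∩ {2, 4, 5, 6, 7, 9} = {2}
… ∩ ⟦near 7⟧ = {2} ∩ {1, 2, 3, 4, 8, 9, 10, 11, 12} = {2}
So ⟦bell which supported 3 on 3 near 7⟧ = {2}.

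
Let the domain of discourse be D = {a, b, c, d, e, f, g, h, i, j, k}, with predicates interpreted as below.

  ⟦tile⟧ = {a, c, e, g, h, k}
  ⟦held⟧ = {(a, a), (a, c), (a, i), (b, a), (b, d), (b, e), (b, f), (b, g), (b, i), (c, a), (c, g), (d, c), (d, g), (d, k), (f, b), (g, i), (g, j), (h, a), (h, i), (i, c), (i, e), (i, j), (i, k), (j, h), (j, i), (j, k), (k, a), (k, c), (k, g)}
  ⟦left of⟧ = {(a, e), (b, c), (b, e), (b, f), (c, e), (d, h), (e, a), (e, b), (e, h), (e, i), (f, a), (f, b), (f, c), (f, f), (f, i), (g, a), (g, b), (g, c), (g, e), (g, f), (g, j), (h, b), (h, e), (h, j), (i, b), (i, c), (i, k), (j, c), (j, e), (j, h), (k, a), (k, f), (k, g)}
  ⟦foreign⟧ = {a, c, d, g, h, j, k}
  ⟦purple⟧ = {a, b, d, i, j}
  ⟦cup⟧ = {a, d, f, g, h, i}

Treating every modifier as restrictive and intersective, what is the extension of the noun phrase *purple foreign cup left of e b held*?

{a}

⟦left of e⟧ = {x : ⟨x, e⟩ ∈ ⟦left of⟧} = {a, b, c, g, h, j}
⟦b held⟧ = {x : ⟨b, x⟩ ∈ ⟦held⟧} = {a, d, e, f, g, i}
⟦cup⟧ = {a, d, f, g, h, i}
… ∩ ⟦left of e⟧ = {a, d, f, g, h, i} ∩ {a, b, c, g, h, j} = {a, g, h}
… ∩ ⟦b held⟧ = {a, g, h} ∩ {a, d, e, f, g, i} = {a, g}
… ∩ ⟦purple⟧ = {a, g} ∩ {a, b, d, i, j} = {a}
… ∩ ⟦foreign⟧ = {a} ∩ {a, c, d, g, h, j, k} = {a}
So ⟦purple foreign cup left of e b held⟧ = {a}.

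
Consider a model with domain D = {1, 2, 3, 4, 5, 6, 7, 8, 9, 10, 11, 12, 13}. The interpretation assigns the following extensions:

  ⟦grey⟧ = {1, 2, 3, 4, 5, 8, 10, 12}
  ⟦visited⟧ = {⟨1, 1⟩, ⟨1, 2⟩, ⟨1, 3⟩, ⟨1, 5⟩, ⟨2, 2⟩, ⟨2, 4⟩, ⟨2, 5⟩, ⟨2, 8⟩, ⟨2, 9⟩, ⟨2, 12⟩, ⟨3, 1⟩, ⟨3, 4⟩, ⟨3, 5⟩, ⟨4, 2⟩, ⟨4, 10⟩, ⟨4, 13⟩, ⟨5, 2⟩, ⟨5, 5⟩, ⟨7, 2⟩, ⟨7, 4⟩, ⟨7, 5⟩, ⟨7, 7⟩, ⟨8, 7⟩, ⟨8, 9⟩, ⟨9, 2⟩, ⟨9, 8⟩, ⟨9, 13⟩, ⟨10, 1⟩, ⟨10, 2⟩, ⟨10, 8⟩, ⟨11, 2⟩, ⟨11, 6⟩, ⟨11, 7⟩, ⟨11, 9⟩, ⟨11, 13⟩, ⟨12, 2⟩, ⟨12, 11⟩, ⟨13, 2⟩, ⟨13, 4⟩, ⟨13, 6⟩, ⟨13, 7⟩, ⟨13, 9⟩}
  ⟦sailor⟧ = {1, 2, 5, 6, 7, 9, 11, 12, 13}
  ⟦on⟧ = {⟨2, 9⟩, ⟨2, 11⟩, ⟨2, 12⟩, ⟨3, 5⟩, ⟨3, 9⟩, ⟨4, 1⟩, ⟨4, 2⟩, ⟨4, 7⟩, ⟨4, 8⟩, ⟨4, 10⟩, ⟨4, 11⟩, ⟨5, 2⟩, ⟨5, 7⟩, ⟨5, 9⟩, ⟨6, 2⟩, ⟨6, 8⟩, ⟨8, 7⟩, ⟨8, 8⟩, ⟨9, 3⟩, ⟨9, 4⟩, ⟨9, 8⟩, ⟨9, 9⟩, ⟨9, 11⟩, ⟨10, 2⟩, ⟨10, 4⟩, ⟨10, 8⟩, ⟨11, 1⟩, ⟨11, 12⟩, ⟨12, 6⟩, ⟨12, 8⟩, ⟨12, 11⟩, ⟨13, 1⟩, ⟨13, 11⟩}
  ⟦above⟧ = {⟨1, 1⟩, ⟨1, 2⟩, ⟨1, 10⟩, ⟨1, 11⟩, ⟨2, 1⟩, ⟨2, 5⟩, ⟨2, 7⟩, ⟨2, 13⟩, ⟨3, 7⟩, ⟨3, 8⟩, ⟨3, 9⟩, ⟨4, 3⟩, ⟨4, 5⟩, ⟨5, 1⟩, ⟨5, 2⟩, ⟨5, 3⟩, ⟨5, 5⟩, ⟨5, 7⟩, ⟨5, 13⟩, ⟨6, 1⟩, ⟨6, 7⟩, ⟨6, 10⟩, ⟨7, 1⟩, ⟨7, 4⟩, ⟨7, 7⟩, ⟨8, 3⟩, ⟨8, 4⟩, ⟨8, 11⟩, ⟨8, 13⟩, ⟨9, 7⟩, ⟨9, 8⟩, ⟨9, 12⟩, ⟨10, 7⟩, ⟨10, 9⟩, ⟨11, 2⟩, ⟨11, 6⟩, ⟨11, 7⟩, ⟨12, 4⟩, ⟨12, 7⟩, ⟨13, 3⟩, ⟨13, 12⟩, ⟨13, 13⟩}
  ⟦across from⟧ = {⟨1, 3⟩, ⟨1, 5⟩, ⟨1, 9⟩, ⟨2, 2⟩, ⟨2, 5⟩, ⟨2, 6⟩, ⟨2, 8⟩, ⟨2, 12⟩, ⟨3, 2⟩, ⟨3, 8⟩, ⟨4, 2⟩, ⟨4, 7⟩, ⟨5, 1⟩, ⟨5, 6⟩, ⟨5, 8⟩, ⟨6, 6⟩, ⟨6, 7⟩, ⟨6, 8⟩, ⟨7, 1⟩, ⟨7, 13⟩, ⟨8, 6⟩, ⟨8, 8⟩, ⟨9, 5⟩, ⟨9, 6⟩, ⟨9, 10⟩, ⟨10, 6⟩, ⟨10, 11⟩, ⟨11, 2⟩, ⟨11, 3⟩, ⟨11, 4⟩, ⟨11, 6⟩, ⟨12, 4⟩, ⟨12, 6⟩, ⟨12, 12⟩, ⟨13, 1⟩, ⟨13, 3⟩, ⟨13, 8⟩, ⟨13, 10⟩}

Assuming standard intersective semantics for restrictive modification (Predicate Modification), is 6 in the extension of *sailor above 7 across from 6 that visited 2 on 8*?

no

⟦above 7⟧ = {x : ⟨x, 7⟩ ∈ ⟦above⟧} = {2, 3, 5, 6, 7, 9, 10, 11, 12}
⟦across from 6⟧ = {x : ⟨x, 6⟩ ∈ ⟦across from⟧} = {2, 5, 6, 8, 9, 10, 11, 12}
⟦that visited 2⟧ = {x : ⟨x, 2⟩ ∈ ⟦visited⟧} = {1, 2, 4, 5, 7, 9, 10, 11, 12, 13}
⟦on 8⟧ = {x : ⟨x, 8⟩ ∈ ⟦on⟧} = {4, 6, 8, 9, 10, 12}
⟦sailor⟧ = {1, 2, 5, 6, 7, 9, 11, 12, 13}
… ∩ ⟦above 7⟧ = {1, 2, 5, 6, 7, 9, 11, 12, 13} ∩ {2, 3, 5, 6, 7, 9, 10, 11, 12} = {2, 5, 6, 7, 9, 11, 12}
… ∩ ⟦across from 6⟧ = {2, 5, 6, 7, 9, 11, 12} ∩ {2, 5, 6, 8, 9, 10, 11, 12} = {2, 5, 6, 9, 11, 12}
… ∩ ⟦that visited 2⟧ = {2, 5, 6, 9, 11, 12} ∩ {1, 2, 4, 5, 7, 9, 10, 11, 12, 13} = {2, 5, 9, 11, 12}
… ∩ ⟦on 8⟧ = {2, 5, 9, 11, 12} ∩ {4, 6, 8, 9, 10, 12} = {9, 12}
⟦sailor above 7 across from 6 that visited 2 on 8⟧ = {9, 12}; 6 ∉ this set.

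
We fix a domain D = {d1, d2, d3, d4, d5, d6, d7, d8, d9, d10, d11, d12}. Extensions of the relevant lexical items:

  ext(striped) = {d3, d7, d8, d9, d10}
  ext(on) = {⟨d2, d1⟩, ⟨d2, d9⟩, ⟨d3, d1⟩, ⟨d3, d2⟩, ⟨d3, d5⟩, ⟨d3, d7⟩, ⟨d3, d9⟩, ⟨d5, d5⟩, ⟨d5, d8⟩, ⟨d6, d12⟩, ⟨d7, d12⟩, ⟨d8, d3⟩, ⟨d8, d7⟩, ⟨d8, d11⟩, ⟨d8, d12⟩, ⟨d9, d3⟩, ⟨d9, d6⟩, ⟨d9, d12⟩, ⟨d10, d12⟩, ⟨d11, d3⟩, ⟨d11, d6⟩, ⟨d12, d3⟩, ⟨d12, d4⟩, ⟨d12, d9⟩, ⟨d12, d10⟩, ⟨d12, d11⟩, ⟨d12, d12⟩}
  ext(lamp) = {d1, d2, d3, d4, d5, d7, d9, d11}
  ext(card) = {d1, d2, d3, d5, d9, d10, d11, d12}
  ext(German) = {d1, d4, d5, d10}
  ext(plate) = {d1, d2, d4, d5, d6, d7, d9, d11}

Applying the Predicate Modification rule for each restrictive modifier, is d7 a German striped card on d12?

⟦on d12⟧ = {x : ⟨x, d12⟩ ∈ ⟦on⟧} = {d6, d7, d8, d9, d10, d12}
⟦card⟧ = {d1, d2, d3, d5, d9, d10, d11, d12}
… ∩ ⟦on d12⟧ = {d1, d2, d3, d5, d9, d10, d11, d12} ∩ {d6, d7, d8, d9, d10, d12} = {d9, d10, d12}
… ∩ ⟦German⟧ = {d9, d10, d12} ∩ {d1, d4, d5, d10} = {d10}
… ∩ ⟦striped⟧ = {d10} ∩ {d3, d7, d8, d9, d10} = {d10}
⟦German striped card on d12⟧ = {d10}; d7 ∉ this set.

no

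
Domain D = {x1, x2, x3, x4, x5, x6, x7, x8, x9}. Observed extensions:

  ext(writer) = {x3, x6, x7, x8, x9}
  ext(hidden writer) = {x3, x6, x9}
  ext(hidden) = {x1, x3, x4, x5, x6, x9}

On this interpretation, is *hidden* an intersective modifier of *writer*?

yes

⟦hidden⟧ ∩ ⟦writer⟧ = {x1, x3, x4, x5, x6, x9} ∩ {x3, x6, x7, x8, x9} = {x3, x6, x9}
Observed ⟦hidden writer⟧ = {x3, x6, x9}.
These coincide, so the modifier is intersective here.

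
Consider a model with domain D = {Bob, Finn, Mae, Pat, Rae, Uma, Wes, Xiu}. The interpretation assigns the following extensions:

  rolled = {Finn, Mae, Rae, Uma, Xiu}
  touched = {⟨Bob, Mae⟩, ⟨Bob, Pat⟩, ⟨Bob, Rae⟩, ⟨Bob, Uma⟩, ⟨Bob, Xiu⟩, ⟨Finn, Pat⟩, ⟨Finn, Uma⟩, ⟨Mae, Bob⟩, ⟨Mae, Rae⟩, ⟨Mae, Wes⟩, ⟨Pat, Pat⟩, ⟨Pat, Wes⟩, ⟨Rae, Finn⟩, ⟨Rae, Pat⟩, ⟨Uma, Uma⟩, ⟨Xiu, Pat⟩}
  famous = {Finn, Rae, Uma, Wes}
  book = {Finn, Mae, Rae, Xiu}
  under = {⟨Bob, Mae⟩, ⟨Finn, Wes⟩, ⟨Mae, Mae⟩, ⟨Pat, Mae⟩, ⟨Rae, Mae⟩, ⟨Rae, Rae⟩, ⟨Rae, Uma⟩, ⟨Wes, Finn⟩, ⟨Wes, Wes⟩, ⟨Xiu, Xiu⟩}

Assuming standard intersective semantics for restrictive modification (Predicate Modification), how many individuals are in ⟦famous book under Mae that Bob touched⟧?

1

⟦under Mae⟧ = {x : ⟨x, Mae⟩ ∈ ⟦under⟧} = {Bob, Mae, Pat, Rae}
⟦that Bob touched⟧ = {x : ⟨Bob, x⟩ ∈ ⟦touched⟧} = {Mae, Pat, Rae, Uma, Xiu}
⟦book⟧ = {Finn, Mae, Rae, Xiu}
… ∩ ⟦under Mae⟧ = {Finn, Mae, Rae, Xiu} ∩ {Bob, Mae, Pat, Rae} = {Mae, Rae}
… ∩ ⟦that Bob touched⟧ = {Mae, Rae} ∩ {Mae, Pat, Rae, Uma, Xiu} = {Mae, Rae}
… ∩ ⟦famous⟧ = {Mae, Rae} ∩ {Finn, Rae, Uma, Wes} = {Rae}
⟦famous book under Mae that Bob touched⟧ = {Rae}, so the cardinality is 1.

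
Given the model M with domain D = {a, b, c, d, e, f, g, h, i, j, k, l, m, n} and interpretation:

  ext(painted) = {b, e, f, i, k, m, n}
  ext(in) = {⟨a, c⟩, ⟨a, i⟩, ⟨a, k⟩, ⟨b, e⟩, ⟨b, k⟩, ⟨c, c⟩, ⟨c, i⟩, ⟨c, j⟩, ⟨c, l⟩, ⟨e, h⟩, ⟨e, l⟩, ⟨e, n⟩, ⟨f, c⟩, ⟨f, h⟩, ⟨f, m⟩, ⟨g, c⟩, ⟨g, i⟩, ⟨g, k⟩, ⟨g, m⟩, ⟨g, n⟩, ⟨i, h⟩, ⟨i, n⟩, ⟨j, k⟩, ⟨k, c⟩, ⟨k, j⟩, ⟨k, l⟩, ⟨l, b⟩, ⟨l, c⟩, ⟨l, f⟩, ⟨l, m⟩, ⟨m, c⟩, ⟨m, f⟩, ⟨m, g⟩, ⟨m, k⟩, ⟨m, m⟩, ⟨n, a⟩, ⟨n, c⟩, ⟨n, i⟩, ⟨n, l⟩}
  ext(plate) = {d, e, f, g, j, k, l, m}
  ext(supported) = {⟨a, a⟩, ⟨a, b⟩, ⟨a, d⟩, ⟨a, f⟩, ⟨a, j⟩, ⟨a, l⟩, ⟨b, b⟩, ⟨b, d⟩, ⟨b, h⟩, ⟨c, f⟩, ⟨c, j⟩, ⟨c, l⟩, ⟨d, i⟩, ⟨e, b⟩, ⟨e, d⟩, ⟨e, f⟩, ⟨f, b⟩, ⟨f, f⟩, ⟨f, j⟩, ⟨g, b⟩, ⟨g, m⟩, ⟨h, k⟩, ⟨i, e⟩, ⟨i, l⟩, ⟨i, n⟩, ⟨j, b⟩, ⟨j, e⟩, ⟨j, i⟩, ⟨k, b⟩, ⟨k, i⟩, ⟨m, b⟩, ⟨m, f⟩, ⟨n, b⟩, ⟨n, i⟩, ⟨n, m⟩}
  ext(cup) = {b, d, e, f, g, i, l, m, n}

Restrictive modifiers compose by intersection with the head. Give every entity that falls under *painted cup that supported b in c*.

⟦that supported b⟧ = {x : ⟨x, b⟩ ∈ ⟦supported⟧} = {a, b, e, f, g, j, k, m, n}
⟦in c⟧ = {x : ⟨x, c⟩ ∈ ⟦in⟧} = {a, c, f, g, k, l, m, n}
⟦cup⟧ = {b, d, e, f, g, i, l, m, n}
… ∩ ⟦that supported b⟧ = {b, d, e, f, g, i, l, m, n} ∩ {a, b, e, f, g, j, k, m, n} = {b, e, f, g, m, n}
… ∩ ⟦in c⟧ = {b, e, f, g, m, n} ∩ {a, c, f, g, k, l, m, n} = {f, g, m, n}
… ∩ ⟦painted⟧ = {f, g, m, n} ∩ {b, e, f, i, k, m, n} = {f, m, n}
So ⟦painted cup that supported b in c⟧ = {f, m, n}.

{f, m, n}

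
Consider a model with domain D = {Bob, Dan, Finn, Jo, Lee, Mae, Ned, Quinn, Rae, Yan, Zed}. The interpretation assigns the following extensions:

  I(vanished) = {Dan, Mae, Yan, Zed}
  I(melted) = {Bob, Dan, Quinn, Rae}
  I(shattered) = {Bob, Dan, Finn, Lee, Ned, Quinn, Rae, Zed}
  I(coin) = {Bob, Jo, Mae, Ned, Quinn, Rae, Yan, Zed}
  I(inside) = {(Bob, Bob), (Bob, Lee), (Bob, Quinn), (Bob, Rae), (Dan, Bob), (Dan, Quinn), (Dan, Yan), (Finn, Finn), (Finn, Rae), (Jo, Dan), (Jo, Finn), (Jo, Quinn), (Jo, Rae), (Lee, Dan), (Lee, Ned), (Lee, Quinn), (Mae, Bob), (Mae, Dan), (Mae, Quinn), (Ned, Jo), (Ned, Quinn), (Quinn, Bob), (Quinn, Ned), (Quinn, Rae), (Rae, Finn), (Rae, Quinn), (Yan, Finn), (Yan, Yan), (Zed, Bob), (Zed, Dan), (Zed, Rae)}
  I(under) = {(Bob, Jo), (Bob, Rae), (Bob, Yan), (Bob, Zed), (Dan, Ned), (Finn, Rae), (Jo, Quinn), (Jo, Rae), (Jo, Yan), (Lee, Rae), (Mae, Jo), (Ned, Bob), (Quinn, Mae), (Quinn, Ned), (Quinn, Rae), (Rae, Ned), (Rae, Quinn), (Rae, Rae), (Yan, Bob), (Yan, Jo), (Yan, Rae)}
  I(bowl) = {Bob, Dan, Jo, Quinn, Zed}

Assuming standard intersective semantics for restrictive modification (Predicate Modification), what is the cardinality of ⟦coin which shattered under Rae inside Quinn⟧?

⟦which shattered⟧ = ⟦shattered⟧ = {Bob, Dan, Finn, Lee, Ned, Quinn, Rae, Zed}
⟦under Rae⟧ = {x : ⟨x, Rae⟩ ∈ ⟦under⟧} = {Bob, Finn, Jo, Lee, Quinn, Rae, Yan}
⟦inside Quinn⟧ = {x : ⟨x, Quinn⟩ ∈ ⟦inside⟧} = {Bob, Dan, Jo, Lee, Mae, Ned, Rae}
⟦coin⟧ = {Bob, Jo, Mae, Ned, Quinn, Rae, Yan, Zed}
… ∩ ⟦which shattered⟧ = {Bob, Jo, Mae, Ned, Quinn, Rae, Yan, Zed} ∩ {Bob, Dan, Finn, Lee, Ned, Quinn, Rae, Zed} = {Bob, Ned, Quinn, Rae, Zed}
… ∩ ⟦under Rae⟧ = {Bob, Ned, Quinn, Rae, Zed} ∩ {Bob, Finn, Jo, Lee, Quinn, Rae, Yan} = {Bob, Quinn, Rae}
… ∩ ⟦inside Quinn⟧ = {Bob, Quinn, Rae} ∩ {Bob, Dan, Jo, Lee, Mae, Ned, Rae} = {Bob, Rae}
⟦coin which shattered under Rae inside Quinn⟧ = {Bob, Rae}, so the cardinality is 2.

2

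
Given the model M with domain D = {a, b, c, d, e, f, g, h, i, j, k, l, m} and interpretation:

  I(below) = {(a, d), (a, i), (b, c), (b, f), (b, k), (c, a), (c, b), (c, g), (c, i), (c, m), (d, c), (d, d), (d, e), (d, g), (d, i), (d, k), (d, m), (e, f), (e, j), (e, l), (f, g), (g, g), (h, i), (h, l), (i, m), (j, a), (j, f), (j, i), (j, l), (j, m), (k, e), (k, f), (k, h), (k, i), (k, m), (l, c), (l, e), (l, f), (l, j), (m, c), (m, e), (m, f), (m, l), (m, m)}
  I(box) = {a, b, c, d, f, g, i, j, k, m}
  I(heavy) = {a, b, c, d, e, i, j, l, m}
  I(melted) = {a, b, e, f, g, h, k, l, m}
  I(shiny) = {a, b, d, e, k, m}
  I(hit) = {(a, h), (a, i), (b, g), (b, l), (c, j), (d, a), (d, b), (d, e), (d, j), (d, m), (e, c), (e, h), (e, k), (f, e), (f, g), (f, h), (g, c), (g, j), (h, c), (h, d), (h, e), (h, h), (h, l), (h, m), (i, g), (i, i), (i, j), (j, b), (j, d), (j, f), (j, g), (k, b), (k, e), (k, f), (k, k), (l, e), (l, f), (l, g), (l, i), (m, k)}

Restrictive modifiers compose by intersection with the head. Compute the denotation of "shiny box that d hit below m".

⟦that d hit⟧ = {x : ⟨d, x⟩ ∈ ⟦hit⟧} = {a, b, e, j, m}
⟦below m⟧ = {x : ⟨x, m⟩ ∈ ⟦below⟧} = {c, d, i, j, k, m}
⟦box⟧ = {a, b, c, d, f, g, i, j, k, m}
… ∩ ⟦that d hit⟧ = {a, b, c, d, f, g, i, j, k, m} ∩ {a, b, e, j, m} = {a, b, j, m}
… ∩ ⟦below m⟧ = {a, b, j, m} ∩ {c, d, i, j, k, m} = {j, m}
… ∩ ⟦shiny⟧ = {j, m} ∩ {a, b, d, e, k, m} = {m}
So ⟦shiny box that d hit below m⟧ = {m}.

{m}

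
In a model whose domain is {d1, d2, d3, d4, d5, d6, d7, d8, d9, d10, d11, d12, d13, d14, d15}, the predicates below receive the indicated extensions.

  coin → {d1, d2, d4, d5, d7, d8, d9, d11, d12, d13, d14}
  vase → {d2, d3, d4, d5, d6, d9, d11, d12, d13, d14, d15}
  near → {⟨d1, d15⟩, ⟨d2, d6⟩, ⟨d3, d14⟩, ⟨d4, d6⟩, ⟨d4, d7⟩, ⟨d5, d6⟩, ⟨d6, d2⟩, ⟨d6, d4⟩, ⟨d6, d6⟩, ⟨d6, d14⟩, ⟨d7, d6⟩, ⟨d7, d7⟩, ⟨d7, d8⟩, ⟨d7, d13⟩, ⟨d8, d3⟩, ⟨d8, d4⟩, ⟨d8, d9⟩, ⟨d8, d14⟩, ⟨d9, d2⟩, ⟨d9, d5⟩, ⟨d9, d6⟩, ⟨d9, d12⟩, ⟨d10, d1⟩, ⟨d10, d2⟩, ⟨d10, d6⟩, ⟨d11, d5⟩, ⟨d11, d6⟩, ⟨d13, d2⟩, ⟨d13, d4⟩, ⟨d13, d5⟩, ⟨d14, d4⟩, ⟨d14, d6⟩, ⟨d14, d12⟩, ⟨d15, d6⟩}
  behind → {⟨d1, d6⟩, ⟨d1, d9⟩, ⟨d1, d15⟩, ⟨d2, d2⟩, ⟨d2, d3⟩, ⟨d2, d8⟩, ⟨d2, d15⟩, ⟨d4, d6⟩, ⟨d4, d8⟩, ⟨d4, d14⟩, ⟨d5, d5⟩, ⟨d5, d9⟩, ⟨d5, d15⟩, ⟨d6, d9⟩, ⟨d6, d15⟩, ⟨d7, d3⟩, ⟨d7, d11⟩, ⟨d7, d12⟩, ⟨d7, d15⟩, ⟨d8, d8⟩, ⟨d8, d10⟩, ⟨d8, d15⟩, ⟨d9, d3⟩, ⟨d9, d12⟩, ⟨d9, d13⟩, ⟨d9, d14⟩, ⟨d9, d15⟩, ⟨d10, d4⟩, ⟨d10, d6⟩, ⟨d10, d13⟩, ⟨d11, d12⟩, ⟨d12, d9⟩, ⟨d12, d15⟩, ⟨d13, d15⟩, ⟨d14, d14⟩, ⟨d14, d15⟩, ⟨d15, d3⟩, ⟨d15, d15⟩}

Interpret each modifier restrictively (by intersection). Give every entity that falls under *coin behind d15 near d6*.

{d2, d5, d7, d9, d14}

⟦behind d15⟧ = {x : ⟨x, d15⟩ ∈ ⟦behind⟧} = {d1, d2, d5, d6, d7, d8, d9, d12, d13, d14, d15}
⟦near d6⟧ = {x : ⟨x, d6⟩ ∈ ⟦near⟧} = {d2, d4, d5, d6, d7, d9, d10, d11, d14, d15}
⟦coin⟧ = {d1, d2, d4, d5, d7, d8, d9, d11, d12, d13, d14}
… ∩ ⟦behind d15⟧ = {d1, d2, d4, d5, d7, d8, d9, d11, d12, d13, d14} ∩ {d1, d2, d5, d6, d7, d8, d9, d12, d13, d14, d15} = {d1, d2, d5, d7, d8, d9, d12, d13, d14}
… ∩ ⟦near d6⟧ = {d1, d2, d5, d7, d8, d9, d12, d13, d14} ∩ {d2, d4, d5, d6, d7, d9, d10, d11, d14, d15} = {d2, d5, d7, d9, d14}
So ⟦coin behind d15 near d6⟧ = {d2, d5, d7, d9, d14}.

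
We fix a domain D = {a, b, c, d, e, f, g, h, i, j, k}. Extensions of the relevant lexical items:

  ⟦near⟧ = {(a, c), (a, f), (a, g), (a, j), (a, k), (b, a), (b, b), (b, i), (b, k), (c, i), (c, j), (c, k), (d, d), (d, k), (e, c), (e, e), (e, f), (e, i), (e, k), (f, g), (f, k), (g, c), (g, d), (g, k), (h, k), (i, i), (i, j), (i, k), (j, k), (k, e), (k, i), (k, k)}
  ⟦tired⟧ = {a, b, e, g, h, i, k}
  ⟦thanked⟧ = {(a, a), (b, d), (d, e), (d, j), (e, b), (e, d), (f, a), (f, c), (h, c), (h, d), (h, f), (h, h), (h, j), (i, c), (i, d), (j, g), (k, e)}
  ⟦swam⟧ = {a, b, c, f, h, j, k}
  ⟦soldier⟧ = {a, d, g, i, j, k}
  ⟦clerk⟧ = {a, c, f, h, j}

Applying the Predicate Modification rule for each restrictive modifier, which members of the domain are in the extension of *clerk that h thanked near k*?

{c, f, h, j}

⟦that h thanked⟧ = {x : ⟨h, x⟩ ∈ ⟦thanked⟧} = {c, d, f, h, j}
⟦near k⟧ = {x : ⟨x, k⟩ ∈ ⟦near⟧} = {a, b, c, d, e, f, g, h, i, j, k}
⟦clerk⟧ = {a, c, f, h, j}
… ∩ ⟦that h thanked⟧ = {a, c, f, h, j} ∩ {c, d, f, h, j} = {c, f, h, j}
… ∩ ⟦near k⟧ = {c, f, h, j} ∩ {a, b, c, d, e, f, g, h, i, j, k} = {c, f, h, j}
So ⟦clerk that h thanked near k⟧ = {c, f, h, j}.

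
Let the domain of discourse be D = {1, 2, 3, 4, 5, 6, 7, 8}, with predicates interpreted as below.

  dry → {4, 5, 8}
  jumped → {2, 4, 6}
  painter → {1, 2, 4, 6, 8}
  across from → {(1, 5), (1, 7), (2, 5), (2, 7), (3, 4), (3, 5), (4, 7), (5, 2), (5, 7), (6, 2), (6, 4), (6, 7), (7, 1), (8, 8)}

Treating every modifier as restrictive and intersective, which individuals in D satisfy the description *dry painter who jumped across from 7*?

{4}

⟦who jumped⟧ = ⟦jumped⟧ = {2, 4, 6}
⟦across from 7⟧ = {x : ⟨x, 7⟩ ∈ ⟦across from⟧} = {1, 2, 4, 5, 6}
⟦painter⟧ = {1, 2, 4, 6, 8}
… ∩ ⟦who jumped⟧ = {1, 2, 4, 6, 8} ∩ {2, 4, 6} = {2, 4, 6}
… ∩ ⟦across from 7⟧ = {2, 4, 6} ∩ {1, 2, 4, 5, 6} = {2, 4, 6}
… ∩ ⟦dry⟧ = {2, 4, 6} ∩ {4, 5, 8} = {4}
So ⟦dry painter who jumped across from 7⟧ = {4}.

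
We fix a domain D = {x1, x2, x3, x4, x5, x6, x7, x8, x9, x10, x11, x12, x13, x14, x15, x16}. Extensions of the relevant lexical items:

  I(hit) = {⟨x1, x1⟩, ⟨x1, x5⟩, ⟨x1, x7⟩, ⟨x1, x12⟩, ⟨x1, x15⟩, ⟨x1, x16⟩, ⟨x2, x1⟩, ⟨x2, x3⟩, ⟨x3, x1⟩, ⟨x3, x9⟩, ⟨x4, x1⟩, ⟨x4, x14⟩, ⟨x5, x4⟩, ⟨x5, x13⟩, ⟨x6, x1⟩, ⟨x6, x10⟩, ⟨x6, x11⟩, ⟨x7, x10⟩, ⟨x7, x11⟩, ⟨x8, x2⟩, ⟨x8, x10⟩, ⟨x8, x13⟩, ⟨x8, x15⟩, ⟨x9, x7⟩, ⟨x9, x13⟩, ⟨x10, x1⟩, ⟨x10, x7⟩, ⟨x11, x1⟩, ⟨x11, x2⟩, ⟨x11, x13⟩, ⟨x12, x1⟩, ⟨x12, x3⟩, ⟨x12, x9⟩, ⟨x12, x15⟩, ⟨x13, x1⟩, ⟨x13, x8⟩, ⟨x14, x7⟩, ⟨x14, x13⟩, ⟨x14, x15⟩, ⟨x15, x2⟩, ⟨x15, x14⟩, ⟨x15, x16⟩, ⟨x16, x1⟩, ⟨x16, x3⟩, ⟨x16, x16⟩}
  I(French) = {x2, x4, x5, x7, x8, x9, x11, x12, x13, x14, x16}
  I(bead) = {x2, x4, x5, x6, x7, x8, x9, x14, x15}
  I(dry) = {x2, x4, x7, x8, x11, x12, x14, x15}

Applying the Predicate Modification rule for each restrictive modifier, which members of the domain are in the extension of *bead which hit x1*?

{x2, x4, x6}

⟦which hit x1⟧ = {x : ⟨x, x1⟩ ∈ ⟦hit⟧} = {x1, x2, x3, x4, x6, x10, x11, x12, x13, x16}
⟦bead⟧ = {x2, x4, x5, x6, x7, x8, x9, x14, x15}
… ∩ ⟦which hit x1⟧ = {x2, x4, x5, x6, x7, x8, x9, x14, x15} ∩ {x1, x2, x3, x4, x6, x10, x11, x12, x13, x16} = {x2, x4, x6}
So ⟦bead which hit x1⟧ = {x2, x4, x6}.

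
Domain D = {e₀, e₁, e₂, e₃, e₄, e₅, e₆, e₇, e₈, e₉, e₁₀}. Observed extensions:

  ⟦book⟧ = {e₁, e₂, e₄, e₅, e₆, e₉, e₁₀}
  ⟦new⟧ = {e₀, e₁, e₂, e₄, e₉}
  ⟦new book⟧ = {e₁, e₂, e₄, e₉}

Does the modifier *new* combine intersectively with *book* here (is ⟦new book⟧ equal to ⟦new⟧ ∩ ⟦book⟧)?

⟦new⟧ ∩ ⟦book⟧ = {e₀, e₁, e₂, e₄, e₉} ∩ {e₁, e₂, e₄, e₅, e₆, e₉, e₁₀} = {e₁, e₂, e₄, e₉}
Observed ⟦new book⟧ = {e₁, e₂, e₄, e₉}.
These coincide, so the modifier is intersective here.

yes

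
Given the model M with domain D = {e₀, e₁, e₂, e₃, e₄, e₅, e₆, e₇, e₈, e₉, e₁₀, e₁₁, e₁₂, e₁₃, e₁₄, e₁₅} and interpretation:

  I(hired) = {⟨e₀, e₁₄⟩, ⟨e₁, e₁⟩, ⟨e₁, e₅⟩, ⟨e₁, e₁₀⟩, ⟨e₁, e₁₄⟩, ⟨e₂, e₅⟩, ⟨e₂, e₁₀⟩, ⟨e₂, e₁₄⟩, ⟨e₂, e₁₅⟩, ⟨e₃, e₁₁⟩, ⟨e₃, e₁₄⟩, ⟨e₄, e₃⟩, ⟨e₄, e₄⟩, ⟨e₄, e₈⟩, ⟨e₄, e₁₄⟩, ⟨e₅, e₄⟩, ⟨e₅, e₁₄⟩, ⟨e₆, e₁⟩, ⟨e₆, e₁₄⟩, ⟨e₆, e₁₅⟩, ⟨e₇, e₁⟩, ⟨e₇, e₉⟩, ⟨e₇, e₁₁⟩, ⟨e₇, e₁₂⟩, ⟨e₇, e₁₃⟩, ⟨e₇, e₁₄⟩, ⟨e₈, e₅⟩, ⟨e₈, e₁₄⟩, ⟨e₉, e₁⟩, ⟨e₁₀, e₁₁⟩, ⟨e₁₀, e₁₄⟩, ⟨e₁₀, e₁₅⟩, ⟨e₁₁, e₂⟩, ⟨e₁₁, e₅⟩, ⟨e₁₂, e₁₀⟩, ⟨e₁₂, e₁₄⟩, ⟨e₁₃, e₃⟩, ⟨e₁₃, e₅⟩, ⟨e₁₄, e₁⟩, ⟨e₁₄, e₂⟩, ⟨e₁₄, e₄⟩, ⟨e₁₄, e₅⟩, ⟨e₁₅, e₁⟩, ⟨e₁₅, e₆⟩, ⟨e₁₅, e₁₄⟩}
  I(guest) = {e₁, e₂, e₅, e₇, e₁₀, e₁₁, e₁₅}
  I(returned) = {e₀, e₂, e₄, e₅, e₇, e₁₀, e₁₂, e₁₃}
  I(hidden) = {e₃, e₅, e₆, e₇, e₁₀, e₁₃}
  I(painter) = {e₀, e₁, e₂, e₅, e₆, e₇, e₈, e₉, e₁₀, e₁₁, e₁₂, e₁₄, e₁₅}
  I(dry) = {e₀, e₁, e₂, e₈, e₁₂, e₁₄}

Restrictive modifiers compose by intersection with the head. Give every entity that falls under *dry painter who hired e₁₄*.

{e₀, e₁, e₂, e₈, e₁₂}

⟦who hired e₁₄⟧ = {x : ⟨x, e₁₄⟩ ∈ ⟦hired⟧} = {e₀, e₁, e₂, e₃, e₄, e₅, e₆, e₇, e₈, e₁₀, e₁₂, e₁₅}
⟦painter⟧ = {e₀, e₁, e₂, e₅, e₆, e₇, e₈, e₉, e₁₀, e₁₁, e₁₂, e₁₄, e₁₅}
… ∩ ⟦who hired e₁₄⟧ = {e₀, e₁, e₂, e₅, e₆, e₇, e₈, e₉, e₁₀, e₁₁, e₁₂, e₁₄, e₁₅} ∩ {e₀, e₁, e₂, e₃, e₄, e₅, e₆, e₇, e₈, e₁₀, e₁₂, e₁₅} = {e₀, e₁, e₂, e₅, e₆, e₇, e₈, e₁₀, e₁₂, e₁₅}
… ∩ ⟦dry⟧ = {e₀, e₁, e₂, e₅, e₆, e₇, e₈, e₁₀, e₁₂, e₁₅} ∩ {e₀, e₁, e₂, e₈, e₁₂, e₁₄} = {e₀, e₁, e₂, e₈, e₁₂}
So ⟦dry painter who hired e₁₄⟧ = {e₀, e₁, e₂, e₈, e₁₂}.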